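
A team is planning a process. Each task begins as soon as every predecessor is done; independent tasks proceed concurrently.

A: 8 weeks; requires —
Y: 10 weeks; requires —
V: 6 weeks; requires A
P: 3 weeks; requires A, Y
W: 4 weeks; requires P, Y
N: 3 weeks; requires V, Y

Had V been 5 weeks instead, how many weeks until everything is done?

17

As given, the longest chain is A→V→N = 8+6+3 = 17, so the finish is 17 weeks.
V is on the critical path; changing it to 5 makes that path 16 weeks.
Now Y→P→W = 10+3+4 = 17 is longest, so the finish becomes 17 weeks.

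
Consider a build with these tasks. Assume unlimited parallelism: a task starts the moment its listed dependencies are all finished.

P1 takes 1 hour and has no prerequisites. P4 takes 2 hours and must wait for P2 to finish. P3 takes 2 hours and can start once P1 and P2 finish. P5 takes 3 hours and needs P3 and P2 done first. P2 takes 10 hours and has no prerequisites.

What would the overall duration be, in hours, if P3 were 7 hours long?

20

Actual critical path: P2→P3→P5 = 10+2+3 = 15 ⇒ 15 hours.
P3 lies on that path, so at 7 hours the path becomes 20 hours.
The critical path is still P2→P3→P5; finish is now 20 hours.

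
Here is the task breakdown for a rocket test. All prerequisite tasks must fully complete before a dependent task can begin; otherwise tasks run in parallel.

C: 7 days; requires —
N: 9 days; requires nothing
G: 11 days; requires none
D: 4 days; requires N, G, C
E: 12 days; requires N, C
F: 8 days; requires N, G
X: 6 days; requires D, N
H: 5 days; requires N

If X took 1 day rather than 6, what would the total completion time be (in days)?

21

Actual critical path: G→D→X = 11+4+6 = 21 ⇒ 21 days.
Since X is critical, the -5 change carries straight to that chain (now 16 days).
Now N→E = 9+12 = 21 is longest, so the finish becomes 21 days.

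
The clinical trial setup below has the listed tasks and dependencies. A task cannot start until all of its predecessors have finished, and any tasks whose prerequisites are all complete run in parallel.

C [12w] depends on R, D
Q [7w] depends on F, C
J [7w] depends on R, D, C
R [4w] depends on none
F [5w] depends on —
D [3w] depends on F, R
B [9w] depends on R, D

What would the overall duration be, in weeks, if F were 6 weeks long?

The binding path is F→D→C→J = 5+3+12+7 = 27; finish at 27 weeks.
F is on the critical path; changing it to 6 makes that path 28 weeks.
The critical path is still F→D→C→J; finish is now 28 weeks.

28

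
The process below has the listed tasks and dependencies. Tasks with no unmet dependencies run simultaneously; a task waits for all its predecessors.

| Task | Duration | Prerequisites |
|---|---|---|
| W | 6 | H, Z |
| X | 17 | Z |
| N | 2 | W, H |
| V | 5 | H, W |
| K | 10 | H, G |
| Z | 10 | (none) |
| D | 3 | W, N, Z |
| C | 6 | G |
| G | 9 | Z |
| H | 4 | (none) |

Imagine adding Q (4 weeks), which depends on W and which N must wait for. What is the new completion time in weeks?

Originally the schedule takes 29 weeks.
With Q inserted, N now waits for max(W, H, Q).
New critical path: Z→G→K = 10+9+10 = 29 ⇒ 29 weeks.

29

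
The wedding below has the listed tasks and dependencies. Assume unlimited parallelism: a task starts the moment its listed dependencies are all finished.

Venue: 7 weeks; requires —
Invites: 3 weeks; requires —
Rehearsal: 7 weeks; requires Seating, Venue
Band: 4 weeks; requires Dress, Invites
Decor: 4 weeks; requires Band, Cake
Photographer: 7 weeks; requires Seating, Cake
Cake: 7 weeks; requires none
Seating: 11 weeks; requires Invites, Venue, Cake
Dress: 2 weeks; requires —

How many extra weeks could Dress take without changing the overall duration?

Venue→Seating→Photographer = 7+11+7 = 25 sets the makespan at 25 weeks.
Longest path through Dress: 10 weeks (earliest finish 2, latest finish 17).
Float = 25 − 10 = 15.

15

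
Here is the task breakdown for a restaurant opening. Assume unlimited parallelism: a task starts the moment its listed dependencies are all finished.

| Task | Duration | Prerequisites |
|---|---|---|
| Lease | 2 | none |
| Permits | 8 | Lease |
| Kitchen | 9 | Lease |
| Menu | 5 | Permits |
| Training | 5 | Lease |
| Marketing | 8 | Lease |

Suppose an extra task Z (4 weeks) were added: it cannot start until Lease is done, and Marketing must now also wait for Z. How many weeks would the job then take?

Originally the job takes 15 weeks.
With Z inserted, Marketing now waits for max(Lease, Z).
New critical path: Lease→Permits→Menu = 2+8+5 = 15 ⇒ 15 weeks.

15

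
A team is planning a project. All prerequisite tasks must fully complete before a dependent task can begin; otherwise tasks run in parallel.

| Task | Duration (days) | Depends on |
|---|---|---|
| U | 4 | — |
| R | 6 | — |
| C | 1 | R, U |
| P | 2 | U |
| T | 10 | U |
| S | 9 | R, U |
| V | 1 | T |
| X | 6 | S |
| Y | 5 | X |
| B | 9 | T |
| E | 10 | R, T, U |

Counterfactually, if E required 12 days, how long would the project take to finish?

26

Actual critical path: R→S→X→Y = 6+9+6+5 = 26 ⇒ 26 days.
The longest path through E is only 24 days, so E has float 2.
The binding chain switches to U→T→E = 4+10+12 = 26; finish 26 days.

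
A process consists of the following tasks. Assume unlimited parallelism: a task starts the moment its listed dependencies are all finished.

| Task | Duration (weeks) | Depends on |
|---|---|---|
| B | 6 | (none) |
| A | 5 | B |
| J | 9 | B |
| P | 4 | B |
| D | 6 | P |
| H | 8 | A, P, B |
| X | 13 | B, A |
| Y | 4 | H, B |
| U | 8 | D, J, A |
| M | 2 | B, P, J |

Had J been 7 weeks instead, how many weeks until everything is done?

24

Baseline: B→A→X = 6+5+13 = 24 → 24 weeks.
J has 1 week of float (longest path through it is 23).
No other chain overtakes it, so the finish is 24 weeks.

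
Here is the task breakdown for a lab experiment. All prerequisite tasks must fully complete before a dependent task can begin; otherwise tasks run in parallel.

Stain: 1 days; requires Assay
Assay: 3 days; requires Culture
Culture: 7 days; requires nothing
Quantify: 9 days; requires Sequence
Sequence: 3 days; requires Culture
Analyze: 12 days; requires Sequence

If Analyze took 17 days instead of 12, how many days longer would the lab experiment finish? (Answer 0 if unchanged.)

Baseline: Culture→Sequence→Analyze = 7+3+12 = 22 → 22 days.
Analyze is on the critical path; changing it to 17 makes that path 27 days.
The critical path is still Culture→Sequence→Analyze; finish is now 27 days.
Change in finish: 27 − 22 = +5 days.

5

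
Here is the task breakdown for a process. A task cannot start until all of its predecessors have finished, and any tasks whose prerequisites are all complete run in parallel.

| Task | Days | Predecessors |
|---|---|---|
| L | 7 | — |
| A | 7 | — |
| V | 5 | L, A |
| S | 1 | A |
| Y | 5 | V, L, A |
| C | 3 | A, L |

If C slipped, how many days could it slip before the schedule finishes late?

The longest chain is L→V→Y = 7+5+5 = 17; overall finish 17 days.
C finishes as early as 10 and must finish by 17.
Float = 17 − 10 = 7.

7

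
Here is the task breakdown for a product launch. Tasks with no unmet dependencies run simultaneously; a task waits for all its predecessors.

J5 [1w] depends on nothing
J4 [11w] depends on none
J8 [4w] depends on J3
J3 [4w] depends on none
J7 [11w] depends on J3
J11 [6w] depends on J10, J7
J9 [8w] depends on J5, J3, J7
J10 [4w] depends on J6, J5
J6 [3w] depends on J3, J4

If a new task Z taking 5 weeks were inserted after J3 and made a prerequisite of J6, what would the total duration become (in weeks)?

Originally the schedule takes 24 weeks.
With Z inserted, J6 now waits for max(J3, J4, Z).
New critical path: J4→J6→J10→J11 = 11+3+4+6 = 24 ⇒ 24 weeks.

24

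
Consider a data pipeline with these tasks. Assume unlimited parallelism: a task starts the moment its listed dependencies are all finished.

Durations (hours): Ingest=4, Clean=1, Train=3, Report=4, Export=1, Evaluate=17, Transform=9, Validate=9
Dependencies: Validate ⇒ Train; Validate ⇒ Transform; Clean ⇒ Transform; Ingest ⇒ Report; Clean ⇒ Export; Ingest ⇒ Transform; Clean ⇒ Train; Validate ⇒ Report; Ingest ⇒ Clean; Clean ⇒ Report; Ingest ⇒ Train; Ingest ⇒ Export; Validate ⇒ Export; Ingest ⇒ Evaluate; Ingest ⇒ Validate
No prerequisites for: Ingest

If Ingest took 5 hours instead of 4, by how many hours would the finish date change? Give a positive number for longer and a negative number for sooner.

As given, the longest chain is Ingest→Validate→Transform = 4+9+9 = 22, so the finish is 22 hours.
Ingest lies on that path, so at 5 hours the path becomes 23 hours.
The critical path is still Ingest→Validate→Transform; finish is now 23 hours.
Change in finish: 23 − 22 = +1 hours.

1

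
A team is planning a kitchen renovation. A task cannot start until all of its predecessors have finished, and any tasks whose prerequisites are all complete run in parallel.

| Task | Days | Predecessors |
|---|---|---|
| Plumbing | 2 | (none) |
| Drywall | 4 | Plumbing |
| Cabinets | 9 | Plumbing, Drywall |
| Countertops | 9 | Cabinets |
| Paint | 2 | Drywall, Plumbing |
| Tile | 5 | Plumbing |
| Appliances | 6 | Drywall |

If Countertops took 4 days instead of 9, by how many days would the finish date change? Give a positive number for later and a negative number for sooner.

-5

The binding path is Plumbing→Drywall→Cabinets→Countertops = 2+4+9+9 = 24; finish at 24 days.
Since Countertops is critical, the -5 change carries straight to that chain (now 19 days).
That remains the longest chain; total 19 days.
Change in finish: 19 − 24 = -5 days.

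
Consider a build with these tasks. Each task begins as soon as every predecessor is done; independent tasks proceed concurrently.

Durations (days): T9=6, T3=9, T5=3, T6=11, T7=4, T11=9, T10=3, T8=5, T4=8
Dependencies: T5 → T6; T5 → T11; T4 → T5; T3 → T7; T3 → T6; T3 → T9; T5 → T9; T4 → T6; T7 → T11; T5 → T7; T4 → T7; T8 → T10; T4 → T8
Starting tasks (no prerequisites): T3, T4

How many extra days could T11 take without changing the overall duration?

0

The longest chain is T4→T5→T7→T11 = 8+3+4+9 = 24; overall finish 24 days.
T11 finishes as early as 24 and must finish by 24.
Float = 24 − 24 = 0.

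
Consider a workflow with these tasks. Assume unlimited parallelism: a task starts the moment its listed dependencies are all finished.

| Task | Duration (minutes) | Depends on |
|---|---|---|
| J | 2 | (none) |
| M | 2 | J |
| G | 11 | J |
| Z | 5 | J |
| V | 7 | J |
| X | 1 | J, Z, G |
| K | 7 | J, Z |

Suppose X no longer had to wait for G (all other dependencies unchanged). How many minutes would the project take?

14

With the dependency in place, J→G→X = 2+11+1 = 14 sets the finish at 14 minutes.
Without G→X, X's earliest start moves from 13 to 7.
The longest chain is now J→Z→K = 2+5+7 = 14, so the project takes 14 minutes.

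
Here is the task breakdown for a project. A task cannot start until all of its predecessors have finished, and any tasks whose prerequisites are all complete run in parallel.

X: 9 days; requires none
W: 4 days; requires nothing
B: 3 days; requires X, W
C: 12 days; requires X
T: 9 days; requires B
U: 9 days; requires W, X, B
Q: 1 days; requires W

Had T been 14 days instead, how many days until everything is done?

The binding path is X→B→T = 9+3+9 = 21; finish at 21 days.
T lies on that path, so at 14 days the path becomes 26 days.
The critical path is still X→B→T; finish is now 26 days.

26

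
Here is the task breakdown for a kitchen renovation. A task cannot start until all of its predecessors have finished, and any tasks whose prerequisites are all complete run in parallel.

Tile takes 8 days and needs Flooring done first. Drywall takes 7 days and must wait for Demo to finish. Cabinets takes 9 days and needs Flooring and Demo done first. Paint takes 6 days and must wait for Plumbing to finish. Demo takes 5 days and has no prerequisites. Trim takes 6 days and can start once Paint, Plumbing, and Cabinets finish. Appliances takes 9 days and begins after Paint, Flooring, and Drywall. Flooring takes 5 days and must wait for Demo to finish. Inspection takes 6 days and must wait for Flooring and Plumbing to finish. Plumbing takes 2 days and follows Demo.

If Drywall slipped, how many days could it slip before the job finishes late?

4

The longest chain is Demo→Flooring→Cabinets→Trim = 5+5+9+6 = 25; overall finish 25 days.
The longest chain containing Drywall totals 21 days.
So Drywall can slip 16 − 12 = 4 days.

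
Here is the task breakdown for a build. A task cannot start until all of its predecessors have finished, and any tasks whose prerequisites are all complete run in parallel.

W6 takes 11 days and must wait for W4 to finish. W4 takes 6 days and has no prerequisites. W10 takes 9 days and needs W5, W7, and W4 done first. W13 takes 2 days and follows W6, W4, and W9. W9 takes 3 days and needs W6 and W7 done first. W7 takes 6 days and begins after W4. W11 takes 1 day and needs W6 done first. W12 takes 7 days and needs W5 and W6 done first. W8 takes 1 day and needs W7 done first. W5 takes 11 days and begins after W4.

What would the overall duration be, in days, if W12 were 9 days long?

As given, the longest chain is W4→W5→W10 = 6+11+9 = 26, so the finish is 26 days.
W12 has 2 days of float (longest path through it is 24).
The critical path is still W4→W5→W10; finish is now 26 days.

26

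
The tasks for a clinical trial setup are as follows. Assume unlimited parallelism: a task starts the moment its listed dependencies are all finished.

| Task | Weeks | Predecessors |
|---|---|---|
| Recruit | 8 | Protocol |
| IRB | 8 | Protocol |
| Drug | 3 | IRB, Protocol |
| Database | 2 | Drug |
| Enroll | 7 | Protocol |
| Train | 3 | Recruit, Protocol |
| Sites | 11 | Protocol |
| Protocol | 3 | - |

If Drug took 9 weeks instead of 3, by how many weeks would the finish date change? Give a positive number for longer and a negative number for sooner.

6

As given, the longest chain is Protocol→IRB→Drug→Database = 3+8+3+2 = 16, so the finish is 16 weeks.
Drug lies on that path, so at 9 weeks the path becomes 22 weeks.
That remains the longest chain; total 22 weeks.
Change in finish: 22 − 16 = +6 weeks.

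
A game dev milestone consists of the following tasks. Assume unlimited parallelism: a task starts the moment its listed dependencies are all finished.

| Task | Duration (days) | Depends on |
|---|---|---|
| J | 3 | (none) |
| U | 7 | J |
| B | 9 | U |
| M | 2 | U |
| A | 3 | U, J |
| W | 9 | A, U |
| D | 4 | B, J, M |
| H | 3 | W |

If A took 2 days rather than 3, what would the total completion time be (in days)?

Critical path before the change: J→U→A→W→H = 3+7+3+9+3 = 25 giving 25 days.
A is on the critical path; changing it to 2 makes that path 24 days.
The critical path is still J→U→A→W→H; finish is now 24 days.

24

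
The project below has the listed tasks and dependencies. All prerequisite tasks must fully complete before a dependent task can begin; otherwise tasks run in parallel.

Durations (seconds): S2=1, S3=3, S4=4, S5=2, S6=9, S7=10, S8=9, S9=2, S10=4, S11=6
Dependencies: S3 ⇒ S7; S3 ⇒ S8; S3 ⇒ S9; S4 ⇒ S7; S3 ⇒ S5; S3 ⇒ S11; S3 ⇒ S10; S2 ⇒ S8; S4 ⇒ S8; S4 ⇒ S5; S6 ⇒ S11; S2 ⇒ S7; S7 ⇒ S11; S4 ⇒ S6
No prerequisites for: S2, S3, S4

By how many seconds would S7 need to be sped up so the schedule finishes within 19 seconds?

1

Current finish: 20 seconds; target: 19.
S7 is on every critical path, so each second cut from S7 cuts the finish by one (this holds down to a finish of 19).
Need 20 − 19 = 1 second off S7 → S7 becomes 9 seconds, finish becomes 19.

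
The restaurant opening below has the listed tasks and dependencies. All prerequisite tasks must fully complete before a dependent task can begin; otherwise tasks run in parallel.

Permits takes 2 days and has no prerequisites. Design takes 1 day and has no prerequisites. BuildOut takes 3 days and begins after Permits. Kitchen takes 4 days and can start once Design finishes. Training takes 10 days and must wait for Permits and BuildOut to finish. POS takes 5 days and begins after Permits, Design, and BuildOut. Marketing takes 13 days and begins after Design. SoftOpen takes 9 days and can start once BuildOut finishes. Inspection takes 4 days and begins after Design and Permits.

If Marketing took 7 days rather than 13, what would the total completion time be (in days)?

15

Baseline: Permits→BuildOut→Training = 2+3+10 = 15 → 15 days.
The longest path through Marketing is only 14 days, so Marketing has float 1.
The critical path is still Permits→BuildOut→Training; finish is now 15 days.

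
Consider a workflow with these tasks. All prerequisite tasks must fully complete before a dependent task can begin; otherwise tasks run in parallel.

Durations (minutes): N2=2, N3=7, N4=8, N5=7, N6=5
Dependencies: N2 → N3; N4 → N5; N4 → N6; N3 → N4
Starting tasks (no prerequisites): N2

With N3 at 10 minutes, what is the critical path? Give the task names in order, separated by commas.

N2, N3, N4, N5

As given, the longest chain is N2→N3→N4→N5 = 2+7+8+7 = 24, so the finish is 24 minutes.
Since N3 is critical, the +3 change carries straight to that chain (now 27 minutes).
No other chain overtakes it, so the finish is 27 minutes.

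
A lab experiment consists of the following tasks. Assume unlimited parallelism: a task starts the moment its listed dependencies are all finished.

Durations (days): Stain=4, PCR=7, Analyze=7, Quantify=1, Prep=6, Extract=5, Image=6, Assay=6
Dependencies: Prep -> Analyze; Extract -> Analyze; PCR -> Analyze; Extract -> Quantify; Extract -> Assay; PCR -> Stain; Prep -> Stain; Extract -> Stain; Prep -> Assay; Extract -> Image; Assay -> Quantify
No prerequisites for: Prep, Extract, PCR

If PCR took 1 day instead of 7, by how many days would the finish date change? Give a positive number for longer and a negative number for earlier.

Critical path before the change: PCR→Analyze = 7+7 = 14 giving 14 days.
Since PCR is critical, the -6 change carries straight to that chain (now 8 days).
New critical path: Prep→Assay→Quantify = 6+6+1 = 13 ⇒ 13 days.
Change in finish: 13 − 14 = -1 days.

-1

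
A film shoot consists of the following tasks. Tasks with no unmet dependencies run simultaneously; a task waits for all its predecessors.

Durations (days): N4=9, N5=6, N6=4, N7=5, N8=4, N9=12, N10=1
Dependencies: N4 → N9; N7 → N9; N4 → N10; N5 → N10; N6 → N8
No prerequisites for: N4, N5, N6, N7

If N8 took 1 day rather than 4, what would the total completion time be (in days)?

21

The binding path is N4→N9 = 9+12 = 21; finish at 21 days.
N8 is off the critical path — its longest chain is 8 days, giving 13 of slack.
The critical path is still N4→N9; finish is now 21 days.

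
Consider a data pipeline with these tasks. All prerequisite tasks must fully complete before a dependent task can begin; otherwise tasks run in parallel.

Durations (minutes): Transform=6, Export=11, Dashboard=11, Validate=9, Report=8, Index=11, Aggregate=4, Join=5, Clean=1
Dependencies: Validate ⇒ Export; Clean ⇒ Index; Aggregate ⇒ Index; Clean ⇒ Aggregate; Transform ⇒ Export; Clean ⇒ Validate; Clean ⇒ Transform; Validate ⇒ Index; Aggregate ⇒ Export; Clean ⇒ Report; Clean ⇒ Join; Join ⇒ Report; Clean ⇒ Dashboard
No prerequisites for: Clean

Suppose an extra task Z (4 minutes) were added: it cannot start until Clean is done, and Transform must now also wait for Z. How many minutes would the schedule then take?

22

Originally the schedule takes 21 minutes.
With Z inserted, Transform now waits for max(Clean, Z).
New critical path: Clean→Z→Transform→Export = 1+4+6+11 = 22 ⇒ 22 minutes.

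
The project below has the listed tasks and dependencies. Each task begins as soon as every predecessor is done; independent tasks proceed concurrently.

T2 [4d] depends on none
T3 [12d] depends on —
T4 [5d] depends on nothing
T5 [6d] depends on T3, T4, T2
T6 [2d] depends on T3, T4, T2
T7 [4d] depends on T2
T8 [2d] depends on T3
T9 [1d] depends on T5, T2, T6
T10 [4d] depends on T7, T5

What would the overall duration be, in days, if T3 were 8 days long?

18

As given, the longest chain is T3→T5→T10 = 12+6+4 = 22, so the finish is 22 days.
T3 lies on that path, so at 8 days the path becomes 18 days.
No other chain overtakes it, so the finish is 18 days.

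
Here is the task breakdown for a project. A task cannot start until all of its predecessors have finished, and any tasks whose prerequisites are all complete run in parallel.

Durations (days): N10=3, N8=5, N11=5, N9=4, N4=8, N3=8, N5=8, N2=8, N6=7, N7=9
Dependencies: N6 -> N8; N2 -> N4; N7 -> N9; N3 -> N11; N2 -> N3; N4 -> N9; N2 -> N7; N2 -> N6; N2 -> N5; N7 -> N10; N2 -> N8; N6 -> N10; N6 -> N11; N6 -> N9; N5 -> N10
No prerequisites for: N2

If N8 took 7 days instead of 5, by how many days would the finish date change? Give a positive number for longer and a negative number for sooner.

As given, the longest chain is N2→N3→N11 = 8+8+5 = 21, so the finish is 21 days.
The longest path through N8 is only 20 days, so N8 has float 1.
Now N2→N6→N8 = 8+7+7 = 22 is longest, so the finish becomes 22 days.
Change in finish: 22 − 21 = +1 days.

1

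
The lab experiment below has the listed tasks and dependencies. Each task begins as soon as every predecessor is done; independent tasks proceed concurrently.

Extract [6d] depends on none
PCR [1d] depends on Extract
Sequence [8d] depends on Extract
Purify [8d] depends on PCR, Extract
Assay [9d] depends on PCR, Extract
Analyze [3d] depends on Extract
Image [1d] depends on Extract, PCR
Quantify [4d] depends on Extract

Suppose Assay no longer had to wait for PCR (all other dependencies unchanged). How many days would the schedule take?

15

Original critical path: Extract→PCR→Assay = 6+1+9 = 16 ⇒ 16 days.
Without PCR→Assay, Assay's earliest start moves from 7 to 6.
New critical path: Extract→PCR→Purify = 6+1+8 = 15 ⇒ 15 days.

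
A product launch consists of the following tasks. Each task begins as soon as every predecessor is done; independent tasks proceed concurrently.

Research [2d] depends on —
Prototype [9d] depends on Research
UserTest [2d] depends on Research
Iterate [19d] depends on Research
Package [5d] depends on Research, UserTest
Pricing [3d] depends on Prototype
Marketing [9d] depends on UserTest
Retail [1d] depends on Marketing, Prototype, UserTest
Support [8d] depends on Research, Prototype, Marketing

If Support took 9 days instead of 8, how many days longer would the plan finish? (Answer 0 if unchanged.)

1

Baseline: Research→UserTest→Marketing→Support = 2+2+9+8 = 21 → 21 days.
Since Support is critical, the +1 change carries straight to that chain (now 22 days).
The critical path is still Research→UserTest→Marketing→Support; finish is now 22 days.
Change in finish: 22 − 21 = +1 days.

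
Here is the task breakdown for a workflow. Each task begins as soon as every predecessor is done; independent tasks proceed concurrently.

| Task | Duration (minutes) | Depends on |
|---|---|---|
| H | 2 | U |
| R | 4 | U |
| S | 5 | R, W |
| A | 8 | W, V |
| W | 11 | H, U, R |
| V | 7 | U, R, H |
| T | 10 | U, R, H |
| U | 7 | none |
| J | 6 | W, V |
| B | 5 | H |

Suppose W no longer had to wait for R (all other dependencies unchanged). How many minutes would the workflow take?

28

Original critical path: U→R→W→A = 7+4+11+8 = 30 ⇒ 30 minutes.
Without R→W, W's earliest start moves from 11 to 9.
After: U→H→W→A = 7+2+11+8 = 28 → 28 minutes.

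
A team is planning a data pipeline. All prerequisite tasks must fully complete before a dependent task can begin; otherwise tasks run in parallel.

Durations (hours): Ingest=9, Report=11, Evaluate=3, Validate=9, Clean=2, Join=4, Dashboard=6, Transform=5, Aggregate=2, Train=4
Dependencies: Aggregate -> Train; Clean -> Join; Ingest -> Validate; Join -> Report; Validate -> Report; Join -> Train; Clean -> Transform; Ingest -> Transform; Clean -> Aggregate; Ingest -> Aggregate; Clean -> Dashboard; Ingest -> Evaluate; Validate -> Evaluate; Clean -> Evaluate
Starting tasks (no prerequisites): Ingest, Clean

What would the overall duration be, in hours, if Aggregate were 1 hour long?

29

Actual critical path: Ingest→Validate→Report = 9+9+11 = 29 ⇒ 29 hours.
The longest path through Aggregate is only 15 hours, so Aggregate has float 14.
That remains the longest chain; total 29 hours.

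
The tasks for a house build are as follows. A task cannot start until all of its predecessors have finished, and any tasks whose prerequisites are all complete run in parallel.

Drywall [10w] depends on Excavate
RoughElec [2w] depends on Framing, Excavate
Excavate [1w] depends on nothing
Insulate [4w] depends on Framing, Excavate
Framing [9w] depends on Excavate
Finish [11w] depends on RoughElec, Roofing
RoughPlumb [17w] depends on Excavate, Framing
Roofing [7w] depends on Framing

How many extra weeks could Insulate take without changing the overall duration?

The longest chain is Excavate→Framing→Roofing→Finish = 1+9+7+11 = 28; overall finish 28 weeks.
Longest path through Insulate: 14 weeks (earliest finish 14, latest finish 28).
So Insulate can slip 28 − 14 = 14 weeks.

14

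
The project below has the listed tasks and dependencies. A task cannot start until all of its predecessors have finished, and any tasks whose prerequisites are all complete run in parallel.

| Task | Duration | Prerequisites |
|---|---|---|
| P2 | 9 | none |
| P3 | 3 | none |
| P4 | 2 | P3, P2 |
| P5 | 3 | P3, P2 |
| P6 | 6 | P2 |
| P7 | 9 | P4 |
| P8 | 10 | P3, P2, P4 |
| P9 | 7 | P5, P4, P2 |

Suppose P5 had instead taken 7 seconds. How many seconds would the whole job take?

As given, the longest chain is P2→P4→P8 = 9+2+10 = 21, so the finish is 21 seconds.
P5 has 2 seconds of float (longest path through it is 19).
Now P2→P5→P9 = 9+7+7 = 23 is longest, so the finish becomes 23 seconds.

23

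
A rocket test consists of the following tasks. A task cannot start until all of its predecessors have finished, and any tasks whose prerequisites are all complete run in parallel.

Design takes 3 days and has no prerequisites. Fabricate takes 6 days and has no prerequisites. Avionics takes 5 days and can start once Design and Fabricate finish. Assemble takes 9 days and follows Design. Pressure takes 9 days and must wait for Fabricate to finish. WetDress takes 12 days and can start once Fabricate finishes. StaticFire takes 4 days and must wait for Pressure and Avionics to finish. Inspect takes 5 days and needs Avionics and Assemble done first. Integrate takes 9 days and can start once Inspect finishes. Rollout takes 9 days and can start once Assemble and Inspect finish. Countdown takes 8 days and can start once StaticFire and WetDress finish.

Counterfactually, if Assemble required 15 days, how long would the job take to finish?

Critical path before the change: Fabricate→Pressure→StaticFire→Countdown = 6+9+4+8 = 27 giving 27 days.
Assemble has 1 day of float (longest path through it is 26).
Now Design→Assemble→Inspect→Integrate = 3+15+5+9 = 32 is longest, so the finish becomes 32 days.

32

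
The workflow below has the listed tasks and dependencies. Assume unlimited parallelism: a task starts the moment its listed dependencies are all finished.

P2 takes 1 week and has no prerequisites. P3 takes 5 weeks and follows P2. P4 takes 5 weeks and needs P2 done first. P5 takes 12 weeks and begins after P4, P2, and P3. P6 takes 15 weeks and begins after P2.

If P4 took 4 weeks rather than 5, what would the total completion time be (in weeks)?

Actual critical path: P2→P4→P5 = 1+5+12 = 18 ⇒ 18 weeks.
P4 lies on that path, so at 4 weeks the path becomes 17 weeks.
The binding chain switches to P2→P3→P5 = 1+5+12 = 18; finish 18 weeks.

18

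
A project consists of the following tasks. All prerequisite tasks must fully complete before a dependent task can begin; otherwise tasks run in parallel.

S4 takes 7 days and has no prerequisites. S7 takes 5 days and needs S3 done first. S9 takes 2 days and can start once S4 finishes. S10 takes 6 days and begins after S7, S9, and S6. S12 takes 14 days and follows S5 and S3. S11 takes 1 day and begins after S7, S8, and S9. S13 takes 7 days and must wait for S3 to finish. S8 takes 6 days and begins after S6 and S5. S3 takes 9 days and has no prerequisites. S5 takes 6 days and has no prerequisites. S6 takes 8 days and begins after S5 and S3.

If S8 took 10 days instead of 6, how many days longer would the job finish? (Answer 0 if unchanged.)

4

As given, the longest chain is S3→S6→S8→S11 = 9+8+6+1 = 24, so the finish is 24 days.
Since S8 is critical, the +4 change carries straight to that chain (now 28 days).
That remains the longest chain; total 28 days.
Change in finish: 28 − 24 = +4 days.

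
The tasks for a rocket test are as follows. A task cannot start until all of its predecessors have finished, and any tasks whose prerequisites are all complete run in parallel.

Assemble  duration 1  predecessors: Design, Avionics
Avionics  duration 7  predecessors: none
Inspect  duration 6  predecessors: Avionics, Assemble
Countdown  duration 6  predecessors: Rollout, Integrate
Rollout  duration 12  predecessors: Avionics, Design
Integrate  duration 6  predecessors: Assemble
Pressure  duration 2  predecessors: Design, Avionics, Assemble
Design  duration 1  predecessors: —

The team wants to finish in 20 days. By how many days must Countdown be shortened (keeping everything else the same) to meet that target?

Current finish: 25 days; target: 20.
Countdown is on every critical path, so each day cut from Countdown cuts the finish by one (this holds down to a finish of 20).
Need 25 − 20 = 5 days off Countdown → Countdown becomes 1 day, finish becomes 20.

5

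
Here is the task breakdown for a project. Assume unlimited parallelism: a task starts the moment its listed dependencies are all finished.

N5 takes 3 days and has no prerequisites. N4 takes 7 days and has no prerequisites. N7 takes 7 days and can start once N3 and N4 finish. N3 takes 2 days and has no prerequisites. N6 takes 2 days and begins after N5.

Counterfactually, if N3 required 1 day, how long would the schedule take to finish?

14

The binding path is N4→N7 = 7+7 = 14; finish at 14 days.
The longest path through N3 is only 9 days, so N3 has float 5.
That remains the longest chain; total 14 days.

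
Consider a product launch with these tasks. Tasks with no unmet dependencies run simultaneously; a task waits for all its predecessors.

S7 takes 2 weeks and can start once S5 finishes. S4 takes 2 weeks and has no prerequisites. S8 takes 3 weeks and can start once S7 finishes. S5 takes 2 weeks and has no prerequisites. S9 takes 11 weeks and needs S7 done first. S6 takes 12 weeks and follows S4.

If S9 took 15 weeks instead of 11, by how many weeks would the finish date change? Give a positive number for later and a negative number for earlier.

4

As given, the longest chain is S5→S7→S9 = 2+2+11 = 15, so the finish is 15 weeks.
Since S9 is critical, the +4 change carries straight to that chain (now 19 weeks).
That remains the longest chain; total 19 weeks.
Change in finish: 19 − 15 = +4 weeks.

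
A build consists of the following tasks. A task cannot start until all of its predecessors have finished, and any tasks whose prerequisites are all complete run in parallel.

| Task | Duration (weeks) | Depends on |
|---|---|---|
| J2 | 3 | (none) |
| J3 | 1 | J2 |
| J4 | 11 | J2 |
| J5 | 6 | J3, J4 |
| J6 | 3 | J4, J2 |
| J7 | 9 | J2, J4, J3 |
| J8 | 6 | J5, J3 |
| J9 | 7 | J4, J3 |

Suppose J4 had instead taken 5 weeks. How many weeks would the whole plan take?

20

The binding path is J2→J4→J5→J8 = 3+11+6+6 = 26; finish at 26 weeks.
J4 is on the critical path; changing it to 5 makes that path 20 weeks.
No other chain overtakes it, so the finish is 20 weeks.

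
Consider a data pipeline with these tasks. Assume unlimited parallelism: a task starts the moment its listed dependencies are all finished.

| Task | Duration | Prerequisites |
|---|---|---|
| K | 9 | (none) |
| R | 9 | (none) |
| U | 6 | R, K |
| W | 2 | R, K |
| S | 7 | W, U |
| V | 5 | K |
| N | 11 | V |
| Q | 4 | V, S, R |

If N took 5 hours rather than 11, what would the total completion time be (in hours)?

26

The binding path is K→U→S→Q = 9+6+7+4 = 26; finish at 26 hours.
N has 1 hour of float (longest path through it is 25).
No other chain overtakes it, so the finish is 26 hours.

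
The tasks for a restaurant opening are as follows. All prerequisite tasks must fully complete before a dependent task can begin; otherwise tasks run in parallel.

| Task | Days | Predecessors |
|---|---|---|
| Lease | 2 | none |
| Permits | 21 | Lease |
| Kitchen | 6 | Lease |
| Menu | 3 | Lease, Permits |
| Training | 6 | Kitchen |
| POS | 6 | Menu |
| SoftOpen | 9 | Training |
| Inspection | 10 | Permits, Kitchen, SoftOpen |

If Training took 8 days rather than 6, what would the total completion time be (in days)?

Actual critical path: Lease→Kitchen→Training→SoftOpen→Inspection = 2+6+6+9+10 = 33 ⇒ 33 days.
Since Training is critical, the +2 change carries straight to that chain (now 35 days).
That remains the longest chain; total 35 days.

35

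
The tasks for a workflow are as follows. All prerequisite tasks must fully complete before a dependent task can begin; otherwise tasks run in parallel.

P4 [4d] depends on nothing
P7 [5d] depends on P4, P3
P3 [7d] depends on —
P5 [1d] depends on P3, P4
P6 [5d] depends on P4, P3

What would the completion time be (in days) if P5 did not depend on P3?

Original critical path: P3→P6 = 7+5 = 12 ⇒ 12 days.
Without P3→P5, P5's earliest start moves from 7 to 4.
The longest chain is now P3→P6 = 7+5 = 12, so the workflow takes 12 days.

12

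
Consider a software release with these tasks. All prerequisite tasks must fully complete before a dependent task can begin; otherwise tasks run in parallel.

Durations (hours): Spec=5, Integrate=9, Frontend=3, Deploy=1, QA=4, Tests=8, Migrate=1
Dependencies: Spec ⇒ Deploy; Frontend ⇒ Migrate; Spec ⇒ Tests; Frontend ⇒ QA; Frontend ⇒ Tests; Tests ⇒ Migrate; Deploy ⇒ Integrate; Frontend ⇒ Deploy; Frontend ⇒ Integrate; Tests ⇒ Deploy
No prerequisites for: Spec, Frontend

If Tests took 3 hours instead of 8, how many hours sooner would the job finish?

5

Baseline: Spec→Tests→Deploy→Integrate = 5+8+1+9 = 23 → 23 hours.
Since Tests is critical, the -5 change carries straight to that chain (now 18 hours).
No other chain overtakes it, so the finish is 18 hours.
Change in finish: 18 − 23 = -5 hours.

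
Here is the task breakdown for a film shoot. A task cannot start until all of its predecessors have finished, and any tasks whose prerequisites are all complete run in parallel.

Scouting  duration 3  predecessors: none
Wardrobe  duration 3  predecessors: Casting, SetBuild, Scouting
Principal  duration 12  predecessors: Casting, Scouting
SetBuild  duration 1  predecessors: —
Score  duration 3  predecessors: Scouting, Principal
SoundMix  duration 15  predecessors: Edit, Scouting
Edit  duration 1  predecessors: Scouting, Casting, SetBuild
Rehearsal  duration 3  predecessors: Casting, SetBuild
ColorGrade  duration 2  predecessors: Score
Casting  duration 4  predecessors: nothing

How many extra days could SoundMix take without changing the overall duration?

Critical path: Casting→Principal→Score→ColorGrade = 4+12+3+2 = 21, so the finish is 21 days.
The longest chain containing SoundMix totals 20 days.
So SoundMix can slip 21 − 20 = 1 day.

1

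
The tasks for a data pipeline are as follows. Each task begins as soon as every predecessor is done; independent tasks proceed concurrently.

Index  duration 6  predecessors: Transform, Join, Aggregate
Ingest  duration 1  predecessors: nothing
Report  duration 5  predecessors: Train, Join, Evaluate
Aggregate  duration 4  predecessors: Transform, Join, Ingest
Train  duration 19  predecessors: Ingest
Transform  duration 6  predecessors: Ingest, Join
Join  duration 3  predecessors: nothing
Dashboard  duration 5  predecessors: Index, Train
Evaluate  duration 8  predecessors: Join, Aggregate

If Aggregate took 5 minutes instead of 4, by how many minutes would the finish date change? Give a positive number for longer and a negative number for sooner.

Actual critical path: Join→Transform→Aggregate→Evaluate→Report = 3+6+4+8+5 = 26 ⇒ 26 minutes.
Aggregate lies on that path, so at 5 minutes the path becomes 27 minutes.
The critical path is still Join→Transform→Aggregate→Evaluate→Report; finish is now 27 minutes.
Change in finish: 27 − 26 = +1 minutes.

1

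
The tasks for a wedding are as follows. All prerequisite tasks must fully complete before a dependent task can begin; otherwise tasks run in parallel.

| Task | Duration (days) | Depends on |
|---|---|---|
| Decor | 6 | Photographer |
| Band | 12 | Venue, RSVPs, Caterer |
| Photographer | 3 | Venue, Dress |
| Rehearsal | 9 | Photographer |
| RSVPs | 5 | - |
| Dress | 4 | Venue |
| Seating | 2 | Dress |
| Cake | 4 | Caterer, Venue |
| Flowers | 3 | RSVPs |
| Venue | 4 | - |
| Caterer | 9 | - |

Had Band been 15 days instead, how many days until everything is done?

24

As given, the longest chain is Caterer→Band = 9+12 = 21, so the finish is 21 days.
Band lies on that path, so at 15 days the path becomes 24 days.
That remains the longest chain; total 24 days.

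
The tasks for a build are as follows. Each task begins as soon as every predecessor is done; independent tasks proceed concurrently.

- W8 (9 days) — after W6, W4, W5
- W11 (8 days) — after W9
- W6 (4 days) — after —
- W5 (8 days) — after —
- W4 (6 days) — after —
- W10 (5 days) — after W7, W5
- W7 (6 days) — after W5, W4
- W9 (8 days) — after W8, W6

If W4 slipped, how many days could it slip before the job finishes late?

The longest chain is W5→W8→W9→W11 = 8+9+8+8 = 33; overall finish 33 days.
The longest chain containing W4 totals 31 days.
Float = 33 − 31 = 2.

2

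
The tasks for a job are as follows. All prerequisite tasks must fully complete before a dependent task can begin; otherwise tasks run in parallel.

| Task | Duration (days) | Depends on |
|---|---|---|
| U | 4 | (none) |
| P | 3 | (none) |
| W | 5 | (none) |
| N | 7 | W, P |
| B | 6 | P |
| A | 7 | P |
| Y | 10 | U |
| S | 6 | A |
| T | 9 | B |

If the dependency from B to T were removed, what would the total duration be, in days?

16

Before: longest chain P→B→T = 3+6+9 = 18, finish 18.
Without B→T, T's earliest start moves from 9 to 0.
After: P→A→S = 3+7+6 = 16 → 16 days.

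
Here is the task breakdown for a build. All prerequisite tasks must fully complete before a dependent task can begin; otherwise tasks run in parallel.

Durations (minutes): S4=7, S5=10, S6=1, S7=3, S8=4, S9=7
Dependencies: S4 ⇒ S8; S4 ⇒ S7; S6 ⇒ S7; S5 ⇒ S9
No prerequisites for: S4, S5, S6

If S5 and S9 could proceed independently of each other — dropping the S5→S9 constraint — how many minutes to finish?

Before: longest chain S5→S9 = 10+7 = 17, finish 17.
Without S5→S9, S9's earliest start moves from 10 to 0.
New critical path: S4→S8 = 7+4 = 11 ⇒ 11 minutes.

11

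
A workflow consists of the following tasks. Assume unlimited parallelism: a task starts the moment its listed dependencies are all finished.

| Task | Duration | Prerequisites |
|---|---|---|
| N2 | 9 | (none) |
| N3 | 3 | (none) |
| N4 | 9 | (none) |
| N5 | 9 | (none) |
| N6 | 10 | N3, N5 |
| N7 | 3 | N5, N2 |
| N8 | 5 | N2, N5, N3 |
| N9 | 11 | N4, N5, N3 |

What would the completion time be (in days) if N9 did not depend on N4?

Original critical path: N4→N9 = 9+11 = 20 ⇒ 20 days.
Dropping N4→N9 doesn't change N9's earliest start (9); another predecessor still binds.
After: N5→N9 = 9+11 = 20 → 20 days.

20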